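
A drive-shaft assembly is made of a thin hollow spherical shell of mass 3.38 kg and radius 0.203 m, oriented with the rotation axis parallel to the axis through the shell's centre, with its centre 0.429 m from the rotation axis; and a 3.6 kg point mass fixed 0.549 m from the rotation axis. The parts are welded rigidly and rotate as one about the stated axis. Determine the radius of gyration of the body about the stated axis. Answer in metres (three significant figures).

Spherical shell: I_cm = (2/3)MR² = (2/3)(3.38)(0.203)² = 0.092858 kg·m²; centre at d = 0.429 m, so I = I_cm + Md² gives I = 0.092858 + (3.38)(0.429)² = 0.71492 kg·m².
Point mass: I_cm = 0; centre at d = 0.549 m, so I = I_cm + Md² gives I = 0 + (3.6)(0.549)² = 1.085 kg·m².
Total I = 1.8 kg·m²; total mass M = 6.98 kg.
k = √(I/M) = √(1.8/6.98) = 0.50781 m.

0.508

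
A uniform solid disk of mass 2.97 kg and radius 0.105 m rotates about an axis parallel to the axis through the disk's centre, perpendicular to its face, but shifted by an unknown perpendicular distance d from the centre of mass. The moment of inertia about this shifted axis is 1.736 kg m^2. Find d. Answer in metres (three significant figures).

0.761

About the centre-of-mass axis, I_cm = (1/2)MR² = (1/2)(2.97)(0.105)² = 0.016372 kg m^2.
Parallel axis theorem: I = I_cm + Md², so Md² = 1.736 − 0.016372 = 1.7196 kg m^2.
d = √(1.7196 / 2.97) = 0.76092 m.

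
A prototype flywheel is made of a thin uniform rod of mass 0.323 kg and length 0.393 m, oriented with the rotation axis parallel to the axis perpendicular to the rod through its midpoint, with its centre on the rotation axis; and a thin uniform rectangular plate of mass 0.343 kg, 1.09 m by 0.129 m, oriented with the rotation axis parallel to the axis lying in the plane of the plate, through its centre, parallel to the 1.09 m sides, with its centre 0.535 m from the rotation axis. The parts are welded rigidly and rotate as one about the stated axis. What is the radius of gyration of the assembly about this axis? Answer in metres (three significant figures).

0.393

Thin rod: I_cm = (1/12)ML² = (1/12)(0.323)(0.393)² = 0.0041573 kg·m²; axis through the centre, so I = 0.0041573 kg·m².
Rectangular plate: I_cm = (1/12)Mb² = (1/12)(0.343)(0.129)² = 0.00047566 kg·m²; centre at d = 0.535 m, so I = I_cm + Md² gives I = 0.00047566 + (0.343)(0.535)² = 0.098651 kg·m².
Total I = 0.10281 kg·m²; total mass M = 0.666 kg.
k = √(I/M) = √(0.10281/0.666) = 0.3929 m.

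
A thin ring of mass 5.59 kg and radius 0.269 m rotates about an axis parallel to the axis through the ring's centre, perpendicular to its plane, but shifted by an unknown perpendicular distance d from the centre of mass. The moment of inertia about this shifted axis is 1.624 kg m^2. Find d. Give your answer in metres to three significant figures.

About the centre-of-mass axis, I_cm = MR² = (5.59)(0.269)² = 0.4045 kg m^2.
Parallel axis theorem: I = I_cm + Md², so Md² = 1.624 − 0.4045 = 1.2195 kg m^2.
d = √(1.2195 / 5.59) = 0.46707 m.

0.467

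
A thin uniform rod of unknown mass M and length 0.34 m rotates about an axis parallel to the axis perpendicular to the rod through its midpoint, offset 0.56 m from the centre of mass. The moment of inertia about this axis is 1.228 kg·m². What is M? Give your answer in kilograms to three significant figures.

3.80

I = I_cm + Md² = (1/12)ML² + Md² = M·[0.0833333·(0.34)² + (0.56)²] = M·0.32323.
So M = 1.228 / 0.32323 = 3.7991 kg.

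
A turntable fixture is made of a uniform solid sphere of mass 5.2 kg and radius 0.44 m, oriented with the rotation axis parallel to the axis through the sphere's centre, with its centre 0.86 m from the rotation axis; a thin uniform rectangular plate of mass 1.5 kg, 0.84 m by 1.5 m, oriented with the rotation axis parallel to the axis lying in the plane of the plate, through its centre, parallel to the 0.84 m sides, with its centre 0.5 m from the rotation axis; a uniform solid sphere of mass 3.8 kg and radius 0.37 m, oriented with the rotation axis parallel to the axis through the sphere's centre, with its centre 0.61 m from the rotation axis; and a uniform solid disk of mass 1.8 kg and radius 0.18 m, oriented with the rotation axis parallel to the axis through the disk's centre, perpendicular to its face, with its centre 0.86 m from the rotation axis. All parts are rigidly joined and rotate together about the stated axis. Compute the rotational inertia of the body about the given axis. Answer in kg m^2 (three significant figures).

Solid sphere: I_cm = (2/5)MR² = (2/5)(5.2)(0.44)² = 0.40269 kg m^2; centre at d = 0.86 m, so I = I_cm + Md² gives I = 0.40269 + (5.2)(0.86)² = 4.2486 kg m^2.
Rectangular plate: I_cm = (1/12)Mb² = (1/12)(1.5)(1.5)² = 0.28125 kg m^2; centre at d = 0.5 m, so I = I_cm + Md² gives I = 0.28125 + (1.5)(0.5)² = 0.65625 kg m^2.
Solid sphere: I_cm = (2/5)MR² = (2/5)(3.8)(0.37)² = 0.20809 kg m^2; centre at d = 0.61 m, so I = I_cm + Md² gives I = 0.20809 + (3.8)(0.61)² = 1.6221 kg m^2.
Solid disk: I_cm = (1/2)MR² = (1/2)(1.8)(0.18)² = 0.02916 kg m^2; centre at d = 0.86 m, so I = I_cm + Md² gives I = 0.02916 + (1.8)(0.86)² = 1.3604 kg m^2.
Total I = 4.2486 + 0.65625 + 1.6221 + 1.3604 = 7.8874 kg m^2.

7.89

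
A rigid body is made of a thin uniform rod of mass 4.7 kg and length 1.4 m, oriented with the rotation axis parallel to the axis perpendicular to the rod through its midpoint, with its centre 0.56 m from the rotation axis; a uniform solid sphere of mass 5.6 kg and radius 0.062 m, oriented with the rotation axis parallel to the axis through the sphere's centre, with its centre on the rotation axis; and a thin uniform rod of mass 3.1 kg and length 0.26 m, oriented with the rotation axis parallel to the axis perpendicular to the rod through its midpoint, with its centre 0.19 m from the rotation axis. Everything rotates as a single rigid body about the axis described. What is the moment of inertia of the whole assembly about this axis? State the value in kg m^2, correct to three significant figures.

Thin rod: I_cm = (1/12)ML² = (1/12)(4.7)(1.4)² = 0.76767 kg m^2; centre at d = 0.56 m, so I = I_cm + Md² gives I = 0.76767 + (4.7)(0.56)² = 2.2416 kg m^2.
Solid sphere: I_cm = (2/5)MR² = (2/5)(5.6)(0.062)² = 0.0086106 kg m^2; axis through the centre, so I = 0.0086106 kg m^2.
Thin rod: I_cm = (1/12)ML² = (1/12)(3.1)(0.26)² = 0.017463 kg m^2; centre at d = 0.19 m, so I = I_cm + Md² gives I = 0.017463 + (3.1)(0.19)² = 0.12937 kg m^2.
Total I = 2.2416 + 0.0086106 + 0.12937 = 2.3796 kg m^2.

2.38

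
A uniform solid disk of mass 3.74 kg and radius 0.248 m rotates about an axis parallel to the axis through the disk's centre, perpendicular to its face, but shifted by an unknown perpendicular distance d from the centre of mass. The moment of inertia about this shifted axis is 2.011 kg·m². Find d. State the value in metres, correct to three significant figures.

0.712

About the centre-of-mass axis, I_cm = (1/2)MR² = (1/2)(3.74)(0.248)² = 0.11501 kg·m².
Parallel axis theorem: I = I_cm + Md², so Md² = 2.011 − 0.11501 = 1.896 kg·m².
d = √(1.896 / 3.74) = 0.712 m.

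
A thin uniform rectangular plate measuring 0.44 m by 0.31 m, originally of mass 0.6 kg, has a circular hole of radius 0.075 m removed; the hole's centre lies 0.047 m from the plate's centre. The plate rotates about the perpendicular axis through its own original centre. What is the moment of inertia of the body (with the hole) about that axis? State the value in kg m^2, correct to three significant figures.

Unpierced body about its centre: I₀ = (1/12)M(a²+b²) = (1/12)(0.6)[(0.44)² + (0.31)²] = 0.014485 kg m^2.
The removed disk has mass m = M·πr²/(ab) = (0.6)·π(0.075)²/(0.44·0.31) = 0.077734 kg (same uniform areal density).
Its moment of inertia about the rotation axis (parallel-axis theorem): I_hole = (1/2)mr² + md² = (1/2)(0.077734)(0.075)² + (0.077734)(0.047)² = 0.00039034 kg m^2.
Treating the hole as negative mass, I = I₀ − I_hole = 0.014485 − 0.00039034 = 0.014095 kg m^2.

0.0141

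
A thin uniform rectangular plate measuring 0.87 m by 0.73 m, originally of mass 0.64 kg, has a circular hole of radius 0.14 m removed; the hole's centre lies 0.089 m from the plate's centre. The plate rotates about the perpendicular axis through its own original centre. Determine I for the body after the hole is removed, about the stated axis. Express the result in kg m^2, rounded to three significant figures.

0.0677

Unpierced body about its centre: I₀ = (1/12)M(a²+b²) = (1/12)(0.64)[(0.87)² + (0.73)²] = 0.068789 kg m^2.
The removed disk has mass m = M·πr²/(ab) = (0.64)·π(0.14)²/(0.87·0.73) = 0.06205 kg (same uniform areal density).
Its moment of inertia about the rotation axis (parallel-axis theorem): I_hole = (1/2)mr² + md² = (1/2)(0.06205)(0.14)² + (0.06205)(0.089)² = 0.0010996 kg m^2.
Treating the hole as negative mass, I = I₀ − I_hole = 0.068789 − 0.0010996 = 0.06769 kg m^2.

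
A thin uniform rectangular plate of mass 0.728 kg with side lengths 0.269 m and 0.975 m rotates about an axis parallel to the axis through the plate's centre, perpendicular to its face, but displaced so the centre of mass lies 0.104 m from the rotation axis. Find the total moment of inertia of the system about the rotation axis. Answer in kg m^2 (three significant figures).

I_cm = (1/12)M(a²+b²) = (1/12)(0.728)[(0.269)² + (0.975)²] = 0.062061 kg m^2; centre at d = 0.104 m, so I = I_cm + Md² gives I = 0.062061 + (0.728)(0.104)² = 0.069935 kg m^2.

0.0699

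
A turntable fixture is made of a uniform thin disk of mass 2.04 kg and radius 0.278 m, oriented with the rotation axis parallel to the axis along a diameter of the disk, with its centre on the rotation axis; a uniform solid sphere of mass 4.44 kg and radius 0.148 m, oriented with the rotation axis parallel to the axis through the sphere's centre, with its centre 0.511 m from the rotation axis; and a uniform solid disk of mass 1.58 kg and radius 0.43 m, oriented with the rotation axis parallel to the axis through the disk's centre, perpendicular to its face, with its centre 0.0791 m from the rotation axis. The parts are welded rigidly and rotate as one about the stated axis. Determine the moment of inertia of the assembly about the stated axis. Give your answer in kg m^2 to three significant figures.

Thin disk: I_cm = (1/4)MR² = (1/4)(2.04)(0.278)² = 0.039415 kg m^2; axis through the centre, so I = 0.039415 kg m^2.
Solid sphere: I_cm = (2/5)MR² = (2/5)(4.44)(0.148)² = 0.038902 kg m^2; centre at d = 0.511 m, so I = I_cm + Md² gives I = 0.038902 + (4.44)(0.511)² = 1.1983 kg m^2.
Solid disk: I_cm = (1/2)MR² = (1/2)(1.58)(0.43)² = 0.14607 kg m^2; centre at d = 0.0791 m, so I = I_cm + Md² gives I = 0.14607 + (1.58)(0.0791)² = 0.15596 kg m^2.
Total I = 0.039415 + 1.1983 + 0.15596 = 1.3937 kg m^2.

1.39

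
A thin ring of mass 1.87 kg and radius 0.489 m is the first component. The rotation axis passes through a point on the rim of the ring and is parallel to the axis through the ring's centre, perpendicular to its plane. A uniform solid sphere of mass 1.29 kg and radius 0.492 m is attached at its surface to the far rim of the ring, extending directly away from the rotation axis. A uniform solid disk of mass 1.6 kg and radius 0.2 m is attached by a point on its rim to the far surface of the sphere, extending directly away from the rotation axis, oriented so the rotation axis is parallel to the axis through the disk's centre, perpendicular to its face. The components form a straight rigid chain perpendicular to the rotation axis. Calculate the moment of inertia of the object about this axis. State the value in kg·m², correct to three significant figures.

Thin ring: I_cm = MR² = (1.87)(0.489)² = 0.44716 kg·m²; centre at d = 0.489 m, so I = I_cm + Md² gives I = 0.44716 + (1.87)(0.489)² = 0.89431 kg·m².
Solid sphere: I_cm = (2/5)MR² = (2/5)(1.29)(0.492)² = 0.12491 kg·m²; centre at d = 0.489 + 0.489 + 0.492 = 1.47 m, so I = I_cm + Md² gives I = 0.12491 + (1.29)(1.47)² = 2.9125 kg·m².
Solid disk: I_cm = (1/2)MR² = (1/2)(1.6)(0.2)² = 0.032 kg·m²; centre at d = 0.489 + 0.489 + 0.492 + 0.492 + 0.2 = 2.162 m, so I = I_cm + Md² gives I = 0.032 + (1.6)(2.162)² = 7.5108 kg·m².
Total I = 0.89431 + 2.9125 + 7.5108 = 11.318 kg·m².

11.3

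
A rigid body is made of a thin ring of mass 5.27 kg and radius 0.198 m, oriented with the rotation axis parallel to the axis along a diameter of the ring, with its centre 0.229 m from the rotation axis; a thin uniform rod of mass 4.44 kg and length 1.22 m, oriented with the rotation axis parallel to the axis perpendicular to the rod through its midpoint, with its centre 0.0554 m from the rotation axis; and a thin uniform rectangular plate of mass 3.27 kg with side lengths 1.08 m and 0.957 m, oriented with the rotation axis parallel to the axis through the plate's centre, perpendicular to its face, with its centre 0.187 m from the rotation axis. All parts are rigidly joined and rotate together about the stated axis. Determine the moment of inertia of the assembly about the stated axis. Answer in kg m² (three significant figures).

1.63

Thin ring: I_cm = (1/2)MR² = (1/2)(5.27)(0.198)² = 0.1033 kg m²; centre at d = 0.229 m, so I = I_cm + Md² gives I = 0.1033 + (5.27)(0.229)² = 0.37967 kg m².
Thin rod: I_cm = (1/12)ML² = (1/12)(4.44)(1.22)² = 0.55071 kg m²; centre at d = 0.0554 m, so I = I_cm + Md² gives I = 0.55071 + (4.44)(0.0554)² = 0.56434 kg m².
Rectangular plate: I_cm = (1/12)M(a²+b²) = (1/12)(3.27)[(1.08)² + (0.957)²] = 0.56741 kg m²; centre at d = 0.187 m, so I = I_cm + Md² gives I = 0.56741 + (3.27)(0.187)² = 0.68176 kg m².
Total I = 0.37967 + 0.56434 + 0.68176 = 1.6258 kg m².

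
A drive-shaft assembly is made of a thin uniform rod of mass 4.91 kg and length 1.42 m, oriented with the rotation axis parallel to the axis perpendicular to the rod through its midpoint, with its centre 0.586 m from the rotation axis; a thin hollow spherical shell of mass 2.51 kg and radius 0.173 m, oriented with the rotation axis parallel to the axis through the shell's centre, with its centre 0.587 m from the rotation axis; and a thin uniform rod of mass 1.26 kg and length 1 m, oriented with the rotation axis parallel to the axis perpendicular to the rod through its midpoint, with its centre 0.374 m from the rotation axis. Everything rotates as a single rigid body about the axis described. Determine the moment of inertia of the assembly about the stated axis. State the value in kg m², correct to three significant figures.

Thin rod: I_cm = (1/12)ML² = (1/12)(4.91)(1.42)² = 0.82504 kg m²; centre at d = 0.586 m, so the parallel axis theorem gives I = 0.82504 + (4.91)(0.586)² = 2.5111 kg m².
Spherical shell: I_cm = (2/3)MR² = (2/3)(2.51)(0.173)² = 0.050081 kg m²; centre at d = 0.587 m, so the parallel axis theorem gives I = 0.050081 + (2.51)(0.587)² = 0.91495 kg m².
Thin rod: I_cm = (1/12)ML² = (1/12)(1.26)(1)² = 0.105 kg m²; centre at d = 0.374 m, so the parallel axis theorem gives I = 0.105 + (1.26)(0.374)² = 0.28124 kg m².
Total I = 2.5111 + 0.91495 + 0.28124 = 3.7073 kg m².

3.71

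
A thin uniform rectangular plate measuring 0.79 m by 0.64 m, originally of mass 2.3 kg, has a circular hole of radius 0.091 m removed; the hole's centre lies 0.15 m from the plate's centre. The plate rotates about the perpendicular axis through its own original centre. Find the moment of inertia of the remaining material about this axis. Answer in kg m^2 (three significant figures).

Unpierced body about its centre: I₀ = (1/12)M(a²+b²) = (1/12)(2.3)[(0.79)² + (0.64)²] = 0.19813 kg m^2.
The removed disk has mass m = M·πr²/(ab) = (2.3)·π(0.091)²/(0.79·0.64) = 0.11835 kg (same uniform areal density).
Its moment of inertia about the rotation axis (parallel-axis theorem): I_hole = (1/2)mr² + md² = (1/2)(0.11835)(0.091)² + (0.11835)(0.15)² = 0.0031528 kg m^2.
Treating the hole as negative mass, I = I₀ − I_hole = 0.19813 − 0.0031528 = 0.19497 kg m^2.

0.195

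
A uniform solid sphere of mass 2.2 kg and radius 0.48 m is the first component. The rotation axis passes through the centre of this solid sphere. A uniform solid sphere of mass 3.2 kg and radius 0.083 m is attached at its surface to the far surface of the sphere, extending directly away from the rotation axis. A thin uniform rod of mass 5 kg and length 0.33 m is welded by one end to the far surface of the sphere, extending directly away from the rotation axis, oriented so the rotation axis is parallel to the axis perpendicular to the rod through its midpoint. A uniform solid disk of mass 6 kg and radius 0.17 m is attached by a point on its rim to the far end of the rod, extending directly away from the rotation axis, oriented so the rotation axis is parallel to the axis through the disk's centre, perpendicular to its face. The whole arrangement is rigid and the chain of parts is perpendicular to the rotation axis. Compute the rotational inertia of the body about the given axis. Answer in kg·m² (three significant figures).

Solid sphere: I_cm = (2/5)MR² = (2/5)(2.2)(0.48)² = 0.20275 kg·m²; axis through the centre, so I = 0.20275 kg·m².
Solid sphere: I_cm = (2/5)MR² = (2/5)(3.2)(0.083)² = 0.0088179 kg·m²; centre at d = 0.48 + 0.083 = 0.563 m, so the parallel axis theorem gives I = 0.0088179 + (3.2)(0.563)² = 1.0231 kg·m².
Thin rod: I_cm = (1/12)ML² = (1/12)(5)(0.33)² = 0.045375 kg·m²; centre at d = 0.48 + 0.083 + 0.083 + 0.165 = 0.811 m, so the parallel axis theorem gives I = 0.045375 + (5)(0.811)² = 3.334 kg·m².
Solid disk: I_cm = (1/2)MR² = (1/2)(6)(0.17)² = 0.0867 kg·m²; centre at d = 0.48 + 0.083 + 0.083 + 0.165 + 0.165 + 0.17 = 1.146 m, so the parallel axis theorem gives I = 0.0867 + (6)(1.146)² = 7.9666 kg·m².
Total I = 0.20275 + 1.0231 + 3.334 + 7.9666 = 12.526 kg·m².

12.5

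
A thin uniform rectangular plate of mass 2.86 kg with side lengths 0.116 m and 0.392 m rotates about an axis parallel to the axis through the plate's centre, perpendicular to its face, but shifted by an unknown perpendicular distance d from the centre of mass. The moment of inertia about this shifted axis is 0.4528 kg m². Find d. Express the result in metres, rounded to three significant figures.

0.380

About the centre-of-mass axis, I_cm = (1/12)M(a²+b²) = (1/12)(2.86)[(0.116)² + (0.392)²] = 0.03983 kg m².
Parallel axis theorem: I = I_cm + Md², so Md² = 0.4528 − 0.03983 = 0.41297 kg m².
d = √(0.41297 / 2.86) = 0.37999 m.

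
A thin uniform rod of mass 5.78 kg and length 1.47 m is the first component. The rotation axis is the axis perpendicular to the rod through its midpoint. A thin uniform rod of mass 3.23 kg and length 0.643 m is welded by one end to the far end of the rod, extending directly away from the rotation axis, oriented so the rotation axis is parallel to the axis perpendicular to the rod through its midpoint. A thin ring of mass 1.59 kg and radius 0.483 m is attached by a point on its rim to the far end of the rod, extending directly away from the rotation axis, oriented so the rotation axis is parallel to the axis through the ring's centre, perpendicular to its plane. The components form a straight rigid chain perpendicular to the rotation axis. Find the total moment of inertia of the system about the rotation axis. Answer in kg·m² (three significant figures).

Thin rod: I_cm = (1/12)ML² = (1/12)(5.78)(1.47)² = 1.0408 kg·m²; axis through the centre, so I = 1.0408 kg·m².
Thin rod: I_cm = (1/12)ML² = (1/12)(3.23)(0.643)² = 0.11129 kg·m²; centre at d = 0.735 + 0.3215 = 1.0565 m, so I = I_cm + Md² gives I = 0.11129 + (3.23)(1.0565)² = 3.7166 kg·m².
Thin ring: I_cm = MR² = (1.59)(0.483)² = 0.37093 kg·m²; centre at d = 0.735 + 0.3215 + 0.3215 + 0.483 = 1.861 m, so I = I_cm + Md² gives I = 0.37093 + (1.59)(1.861)² = 5.8776 kg·m².
Total I = 1.0408 + 3.7166 + 5.8776 = 10.635 kg·m².

10.6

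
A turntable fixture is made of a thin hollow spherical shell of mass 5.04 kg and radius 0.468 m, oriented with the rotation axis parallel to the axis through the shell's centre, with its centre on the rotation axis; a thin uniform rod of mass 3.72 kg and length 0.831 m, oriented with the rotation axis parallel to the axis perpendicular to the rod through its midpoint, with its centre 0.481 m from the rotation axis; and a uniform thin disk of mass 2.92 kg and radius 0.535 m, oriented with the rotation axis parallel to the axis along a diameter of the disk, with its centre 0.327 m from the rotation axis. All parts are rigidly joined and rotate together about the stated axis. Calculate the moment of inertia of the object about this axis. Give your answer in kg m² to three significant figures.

2.33

Spherical shell: I_cm = (2/3)MR² = (2/3)(5.04)(0.468)² = 0.73592 kg m²; axis through the centre, so I = 0.73592 kg m².
Thin rod: I_cm = (1/12)ML² = (1/12)(3.72)(0.831)² = 0.21407 kg m²; centre at d = 0.481 m, so the parallel axis theorem gives I = 0.21407 + (3.72)(0.481)² = 1.0747 kg m².
Thin disk: I_cm = (1/4)MR² = (1/4)(2.92)(0.535)² = 0.20894 kg m²; centre at d = 0.327 m, so the parallel axis theorem gives I = 0.20894 + (2.92)(0.327)² = 0.52118 kg m².
Total I = 0.73592 + 1.0747 + 0.52118 = 2.3318 kg m².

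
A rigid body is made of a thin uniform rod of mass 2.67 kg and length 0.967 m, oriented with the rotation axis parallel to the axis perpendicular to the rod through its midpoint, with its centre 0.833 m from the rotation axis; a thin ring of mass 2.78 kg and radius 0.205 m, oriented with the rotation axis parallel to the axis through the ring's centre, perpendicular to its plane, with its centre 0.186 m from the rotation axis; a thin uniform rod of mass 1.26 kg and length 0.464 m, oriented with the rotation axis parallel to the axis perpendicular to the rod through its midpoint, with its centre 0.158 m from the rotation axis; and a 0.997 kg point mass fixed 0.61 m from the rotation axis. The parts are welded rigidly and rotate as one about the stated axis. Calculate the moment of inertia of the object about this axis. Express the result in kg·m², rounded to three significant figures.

2.70

Thin rod: I_cm = (1/12)ML² = (1/12)(2.67)(0.967)² = 0.20806 kg·m²; centre at d = 0.833 m, so I = I_cm + Md² gives I = 0.20806 + (2.67)(0.833)² = 2.0607 kg·m².
Thin ring: I_cm = MR² = (2.78)(0.205)² = 0.11683 kg·m²; centre at d = 0.186 m, so I = I_cm + Md² gives I = 0.11683 + (2.78)(0.186)² = 0.21301 kg·m².
Thin rod: I_cm = (1/12)ML² = (1/12)(1.26)(0.464)² = 0.022606 kg·m²; centre at d = 0.158 m, so I = I_cm + Md² gives I = 0.022606 + (1.26)(0.158)² = 0.054061 kg·m².
Point mass: I_cm = 0; centre at d = 0.61 m, so I = I_cm + Md² gives I = 0 + (0.997)(0.61)² = 0.37098 kg·m².
Total I = 2.0607 + 0.21301 + 0.054061 + 0.37098 = 2.6988 kg·m².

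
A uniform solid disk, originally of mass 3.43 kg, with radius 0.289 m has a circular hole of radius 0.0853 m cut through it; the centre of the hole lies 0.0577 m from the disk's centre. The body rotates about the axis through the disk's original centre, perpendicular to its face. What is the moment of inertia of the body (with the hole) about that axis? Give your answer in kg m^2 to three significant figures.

Unpierced body about its centre: I₀ = (1/2)MR² = (1/2)(3.43)(0.289)² = 0.14324 kg m^2.
The removed disk has mass m = M·(r/R)² = (3.43)(0.0853/0.289)² = 0.29881 kg (same uniform areal density).
Its moment of inertia about the rotation axis (parallel-axis theorem): I_hole = (1/2)mr² + md² = (1/2)(0.29881)(0.0853)² + (0.29881)(0.0577)² = 0.0020819 kg m^2.
Treating the hole as negative mass, I = I₀ − I_hole = 0.14324 − 0.0020819 = 0.14116 kg m^2.

0.141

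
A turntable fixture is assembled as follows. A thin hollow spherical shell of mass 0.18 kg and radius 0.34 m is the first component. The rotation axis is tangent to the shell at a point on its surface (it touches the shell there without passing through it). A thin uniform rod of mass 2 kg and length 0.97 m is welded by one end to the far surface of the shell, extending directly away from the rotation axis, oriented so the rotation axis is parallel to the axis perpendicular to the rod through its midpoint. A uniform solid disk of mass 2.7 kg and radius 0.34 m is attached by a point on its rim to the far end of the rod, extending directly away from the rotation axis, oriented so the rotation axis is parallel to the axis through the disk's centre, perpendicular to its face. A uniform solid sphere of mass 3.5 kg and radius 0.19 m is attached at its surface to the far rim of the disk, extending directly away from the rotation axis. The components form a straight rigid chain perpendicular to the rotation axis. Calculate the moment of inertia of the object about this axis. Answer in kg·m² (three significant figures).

36.0

Spherical shell: I_cm = (2/3)MR² = (2/3)(0.18)(0.34)² = 0.013872 kg·m²; centre at d = 0.34 m, so the parallel axis theorem gives I = 0.013872 + (0.18)(0.34)² = 0.03468 kg·m².
Thin rod: I_cm = (1/12)ML² = (1/12)(2)(0.97)² = 0.15682 kg·m²; centre at d = 0.34 + 0.34 + 0.485 = 1.165 m, so the parallel axis theorem gives I = 0.15682 + (2)(1.165)² = 2.8713 kg·m².
Solid disk: I_cm = (1/2)MR² = (1/2)(2.7)(0.34)² = 0.15606 kg·m²; centre at d = 0.34 + 0.34 + 0.485 + 0.485 + 0.34 = 1.99 m, so the parallel axis theorem gives I = 0.15606 + (2.7)(1.99)² = 10.848 kg·m².
Solid sphere: I_cm = (2/5)MR² = (2/5)(3.5)(0.19)² = 0.05054 kg·m²; centre at d = 0.34 + 0.34 + 0.485 + 0.485 + 0.34 + 0.34 + 0.19 = 2.52 m, so the parallel axis theorem gives I = 0.05054 + (3.5)(2.52)² = 22.277 kg·m².
Total I = 0.03468 + 2.8713 + 10.848 + 22.277 = 36.031 kg·m².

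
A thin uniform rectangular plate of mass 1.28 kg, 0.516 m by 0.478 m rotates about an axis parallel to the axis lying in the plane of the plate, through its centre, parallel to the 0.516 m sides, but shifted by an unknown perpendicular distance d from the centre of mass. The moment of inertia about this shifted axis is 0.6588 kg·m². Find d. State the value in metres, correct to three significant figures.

0.704

About the centre-of-mass axis, I_cm = (1/12)Mb² = (1/12)(1.28)(0.478)² = 0.024372 kg·m².
Parallel axis theorem: I = I_cm + Md², so Md² = 0.6588 − 0.024372 = 0.63443 kg·m².
d = √(0.63443 / 1.28) = 0.70402 m.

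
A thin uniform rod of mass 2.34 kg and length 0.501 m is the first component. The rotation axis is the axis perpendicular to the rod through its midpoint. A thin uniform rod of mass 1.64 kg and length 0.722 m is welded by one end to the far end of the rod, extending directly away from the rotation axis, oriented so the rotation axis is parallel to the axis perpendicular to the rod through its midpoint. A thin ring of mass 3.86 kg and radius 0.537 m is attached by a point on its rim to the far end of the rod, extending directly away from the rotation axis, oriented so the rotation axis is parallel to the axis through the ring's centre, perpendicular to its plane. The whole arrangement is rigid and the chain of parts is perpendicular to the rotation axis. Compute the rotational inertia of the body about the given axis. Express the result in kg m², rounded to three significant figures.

10.6

Thin rod: I_cm = (1/12)ML² = (1/12)(2.34)(0.501)² = 0.048945 kg m²; axis through the centre, so I = 0.048945 kg m².
Thin rod: I_cm = (1/12)ML² = (1/12)(1.64)(0.722)² = 0.071242 kg m²; centre at d = 0.2505 + 0.361 = 0.6115 m, so the parallel axis theorem gives I = 0.071242 + (1.64)(0.6115)² = 0.68449 kg m².
Thin ring: I_cm = MR² = (3.86)(0.537)² = 1.1131 kg m²; centre at d = 0.2505 + 0.361 + 0.361 + 0.537 = 1.5095 m, so the parallel axis theorem gives I = 1.1131 + (3.86)(1.5095)² = 9.9085 kg m².
Total I = 0.048945 + 0.68449 + 9.9085 = 10.642 kg m².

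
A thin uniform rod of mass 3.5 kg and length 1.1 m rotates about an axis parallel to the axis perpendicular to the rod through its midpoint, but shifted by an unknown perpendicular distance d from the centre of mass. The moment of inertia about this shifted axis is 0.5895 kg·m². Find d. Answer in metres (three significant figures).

0.260

About the centre-of-mass axis, I_cm = (1/12)ML² = (1/12)(3.5)(1.1)² = 0.35292 kg·m².
Parallel axis theorem: I = I_cm + Md², so Md² = 0.5895 − 0.35292 = 0.23658 kg·m².
d = √(0.23658 / 3.5) = 0.25999 m.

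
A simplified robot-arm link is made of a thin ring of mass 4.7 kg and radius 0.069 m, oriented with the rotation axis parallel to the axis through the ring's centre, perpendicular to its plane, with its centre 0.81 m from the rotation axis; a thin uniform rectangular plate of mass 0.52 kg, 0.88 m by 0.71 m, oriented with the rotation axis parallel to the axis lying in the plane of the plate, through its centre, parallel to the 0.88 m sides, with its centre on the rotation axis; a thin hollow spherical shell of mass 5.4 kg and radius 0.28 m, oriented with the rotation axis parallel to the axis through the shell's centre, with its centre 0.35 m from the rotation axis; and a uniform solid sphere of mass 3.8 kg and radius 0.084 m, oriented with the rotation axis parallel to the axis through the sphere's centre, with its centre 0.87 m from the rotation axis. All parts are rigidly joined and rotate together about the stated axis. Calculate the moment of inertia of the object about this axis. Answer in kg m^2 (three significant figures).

Thin ring: I_cm = MR² = (4.7)(0.069)² = 0.022377 kg m^2; centre at d = 0.81 m, so I = I_cm + Md² gives I = 0.022377 + (4.7)(0.81)² = 3.106 kg m^2.
Rectangular plate: I_cm = (1/12)Mb² = (1/12)(0.52)(0.71)² = 0.021844 kg m^2; axis through the centre, so I = 0.021844 kg m^2.
Spherical shell: I_cm = (2/3)MR² = (2/3)(5.4)(0.28)² = 0.28224 kg m^2; centre at d = 0.35 m, so I = I_cm + Md² gives I = 0.28224 + (5.4)(0.35)² = 0.94374 kg m^2.
Solid sphere: I_cm = (2/5)MR² = (2/5)(3.8)(0.084)² = 0.010725 kg m^2; centre at d = 0.87 m, so I = I_cm + Md² gives I = 0.010725 + (3.8)(0.87)² = 2.8869 kg m^2.
Total I = 3.106 + 0.021844 + 0.94374 + 2.8869 = 6.9586 kg m^2.

6.96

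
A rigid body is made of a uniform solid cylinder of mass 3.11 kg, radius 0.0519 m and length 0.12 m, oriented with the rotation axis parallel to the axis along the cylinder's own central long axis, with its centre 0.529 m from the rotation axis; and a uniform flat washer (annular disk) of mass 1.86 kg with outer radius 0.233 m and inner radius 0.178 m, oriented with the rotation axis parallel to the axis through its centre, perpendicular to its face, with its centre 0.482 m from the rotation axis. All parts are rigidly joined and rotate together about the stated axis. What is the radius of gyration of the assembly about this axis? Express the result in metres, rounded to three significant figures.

0.528

Solid cylinder: I_cm = (1/2)MR² = (1/2)(3.11)(0.0519)² = 0.0041886 kg·m²; centre at d = 0.529 m, so I = I_cm + Md² gives I = 0.0041886 + (3.11)(0.529)² = 0.87449 kg·m².
Annular disk: I_cm = (1/2)M(R²+r²) = (1/2)(1.86)[(0.233)² + (0.178)²] = 0.079955 kg·m²; centre at d = 0.482 m, so I = I_cm + Md² gives I = 0.079955 + (1.86)(0.482)² = 0.51208 kg·m².
Total I = 1.3866 kg·m²; total mass M = 4.97 kg.
k = √(I/M) = √(1.3866/4.97) = 0.52819 m.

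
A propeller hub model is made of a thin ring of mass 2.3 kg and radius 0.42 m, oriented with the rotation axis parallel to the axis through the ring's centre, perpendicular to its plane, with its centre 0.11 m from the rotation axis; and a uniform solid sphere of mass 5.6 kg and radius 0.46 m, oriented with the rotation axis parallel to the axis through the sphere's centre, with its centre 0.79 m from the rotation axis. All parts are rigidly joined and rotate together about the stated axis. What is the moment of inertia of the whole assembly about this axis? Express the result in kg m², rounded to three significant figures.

4.40

Thin ring: I_cm = MR² = (2.3)(0.42)² = 0.40572 kg m²; centre at d = 0.11 m, so the parallel axis theorem gives I = 0.40572 + (2.3)(0.11)² = 0.43355 kg m².
Solid sphere: I_cm = (2/5)MR² = (2/5)(5.6)(0.46)² = 0.47398 kg m²; centre at d = 0.79 m, so the parallel axis theorem gives I = 0.47398 + (5.6)(0.79)² = 3.9689 kg m².
Total I = 0.43355 + 3.9689 = 4.4025 kg m².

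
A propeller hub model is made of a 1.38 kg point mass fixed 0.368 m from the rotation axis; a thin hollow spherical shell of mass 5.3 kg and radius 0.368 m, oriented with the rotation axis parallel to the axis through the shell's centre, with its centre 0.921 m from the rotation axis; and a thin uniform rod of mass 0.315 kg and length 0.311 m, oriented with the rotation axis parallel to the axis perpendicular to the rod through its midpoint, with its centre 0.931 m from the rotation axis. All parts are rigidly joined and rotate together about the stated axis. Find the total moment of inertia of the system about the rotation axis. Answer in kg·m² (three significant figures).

Point mass: I_cm = 0; centre at d = 0.368 m, so I = I_cm + Md² gives I = 0 + (1.38)(0.368)² = 0.18689 kg·m².
Spherical shell: I_cm = (2/3)MR² = (2/3)(5.3)(0.368)² = 0.4785 kg·m²; centre at d = 0.921 m, so I = I_cm + Md² gives I = 0.4785 + (5.3)(0.921)² = 4.9742 kg·m².
Thin rod: I_cm = (1/12)ML² = (1/12)(0.315)(0.311)² = 0.0025389 kg·m²; centre at d = 0.931 m, so I = I_cm + Md² gives I = 0.0025389 + (0.315)(0.931)² = 0.27557 kg·m².
Total I = 0.18689 + 4.9742 + 0.27557 = 5.4366 kg·m².

5.44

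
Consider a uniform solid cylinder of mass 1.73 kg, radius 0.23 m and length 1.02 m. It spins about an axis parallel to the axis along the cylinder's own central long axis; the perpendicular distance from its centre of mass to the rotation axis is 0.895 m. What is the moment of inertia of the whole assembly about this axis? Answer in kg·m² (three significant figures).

1.43

I_cm = (1/2)MR² = (1/2)(1.73)(0.23)² = 0.045759 kg·m²; centre at d = 0.895 m, so I = I_cm + Md² gives I = 0.045759 + (1.73)(0.895)² = 1.4315 kg·m².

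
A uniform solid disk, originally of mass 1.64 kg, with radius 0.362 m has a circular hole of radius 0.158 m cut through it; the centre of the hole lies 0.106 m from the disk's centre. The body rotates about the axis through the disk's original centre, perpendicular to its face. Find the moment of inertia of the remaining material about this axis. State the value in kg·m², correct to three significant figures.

0.100

Unpierced body about its centre: I₀ = (1/2)MR² = (1/2)(1.64)(0.362)² = 0.10746 kg·m².
The removed disk has mass m = M·(r/R)² = (1.64)(0.158/0.362)² = 0.31242 kg (same uniform areal density).
Its moment of inertia about the rotation axis (parallel-axis theorem): I_hole = (1/2)mr² + md² = (1/2)(0.31242)(0.158)² + (0.31242)(0.106)² = 0.00741 kg·m².
Treating the hole as negative mass, I = I₀ − I_hole = 0.10746 − 0.00741 = 0.10005 kg·m².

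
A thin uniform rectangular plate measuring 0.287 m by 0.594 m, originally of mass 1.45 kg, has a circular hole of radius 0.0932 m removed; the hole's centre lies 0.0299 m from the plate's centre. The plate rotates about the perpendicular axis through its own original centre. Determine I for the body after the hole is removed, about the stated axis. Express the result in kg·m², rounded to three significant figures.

Unpierced body about its centre: I₀ = (1/12)M(a²+b²) = (1/12)(1.45)[(0.287)² + (0.594)²] = 0.052587 kg·m².
The removed disk has mass m = M·πr²/(ab) = (1.45)·π(0.0932)²/(0.287·0.594) = 0.2321 kg (same uniform areal density).
Its moment of inertia about the rotation axis (parallel-axis theorem): I_hole = (1/2)mr² + md² = (1/2)(0.2321)(0.0932)² + (0.2321)(0.0299)² = 0.0012156 kg·m².
Treating the hole as negative mass, I = I₀ − I_hole = 0.052587 − 0.0012156 = 0.051372 kg·m².

0.0514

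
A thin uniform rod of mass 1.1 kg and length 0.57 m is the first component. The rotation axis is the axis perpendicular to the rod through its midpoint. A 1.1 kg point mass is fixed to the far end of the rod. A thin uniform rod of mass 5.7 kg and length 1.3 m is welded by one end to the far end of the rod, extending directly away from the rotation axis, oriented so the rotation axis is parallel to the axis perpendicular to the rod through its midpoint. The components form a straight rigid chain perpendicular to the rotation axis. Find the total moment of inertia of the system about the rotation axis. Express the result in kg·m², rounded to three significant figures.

Thin rod: I_cm = (1/12)ML² = (1/12)(1.1)(0.57)² = 0.029782 kg·m²; axis through the centre, so I = 0.029782 kg·m².
Point mass: I_cm = 0; centre at d = 0.285 m, so I = I_cm + Md² gives I = 0 + (1.1)(0.285)² = 0.089347 kg·m².
Thin rod: I_cm = (1/12)ML² = (1/12)(5.7)(1.3)² = 0.80275 kg·m²; centre at d = 0.285 + 0.65 = 0.935 m, so I = I_cm + Md² gives I = 0.80275 + (5.7)(0.935)² = 5.7858 kg·m².
Total I = 0.029782 + 0.089347 + 5.7858 = 5.905 kg·m².

5.90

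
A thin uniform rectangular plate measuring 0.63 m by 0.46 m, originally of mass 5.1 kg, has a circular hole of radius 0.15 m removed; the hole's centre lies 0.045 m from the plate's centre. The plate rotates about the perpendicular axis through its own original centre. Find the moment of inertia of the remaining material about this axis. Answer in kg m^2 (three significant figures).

0.242

Unpierced body about its centre: I₀ = (1/12)M(a²+b²) = (1/12)(5.1)[(0.63)² + (0.46)²] = 0.25861 kg m^2.
The removed disk has mass m = M·πr²/(ab) = (5.1)·π(0.15)²/(0.63·0.46) = 1.244 kg (same uniform areal density).
Its moment of inertia about the rotation axis (parallel-axis theorem): I_hole = (1/2)mr² + md² = (1/2)(1.244)(0.15)² + (1.244)(0.045)² = 0.016513 kg m^2.
Treating the hole as negative mass, I = I₀ − I_hole = 0.25861 − 0.016513 = 0.2421 kg m^2.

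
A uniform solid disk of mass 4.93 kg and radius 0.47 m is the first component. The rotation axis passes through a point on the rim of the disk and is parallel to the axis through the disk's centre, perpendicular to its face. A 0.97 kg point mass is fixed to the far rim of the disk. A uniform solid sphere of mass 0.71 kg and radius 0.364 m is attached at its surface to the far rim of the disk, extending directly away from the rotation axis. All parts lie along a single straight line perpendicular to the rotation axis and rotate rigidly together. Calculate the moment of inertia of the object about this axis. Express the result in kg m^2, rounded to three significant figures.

3.74

Solid disk: I_cm = (1/2)MR² = (1/2)(4.93)(0.47)² = 0.54452 kg m^2; centre at d = 0.47 m, so the parallel axis theorem gives I = 0.54452 + (4.93)(0.47)² = 1.6336 kg m^2.
Point mass: I_cm = 0; centre at d = 0.47 + 0.47 = 0.94 m, so the parallel axis theorem gives I = 0 + (0.97)(0.94)² = 0.85709 kg m^2.
Solid sphere: I_cm = (2/5)MR² = (2/5)(0.71)(0.364)² = 0.037629 kg m^2; centre at d = 0.47 + 0.47 + 0.364 = 1.304 m, so the parallel axis theorem gives I = 0.037629 + (0.71)(1.304)² = 1.2449 kg m^2.
Total I = 1.6336 + 0.85709 + 1.2449 = 3.7356 kg m^2.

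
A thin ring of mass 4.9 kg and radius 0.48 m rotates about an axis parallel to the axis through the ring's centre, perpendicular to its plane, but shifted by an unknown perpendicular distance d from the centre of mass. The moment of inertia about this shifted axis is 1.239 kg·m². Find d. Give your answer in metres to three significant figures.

About the centre-of-mass axis, I_cm = MR² = (4.9)(0.48)² = 1.129 kg·m².
Parallel axis theorem: I = I_cm + Md², so Md² = 1.239 − 1.129 = 0.11004 kg·m².
d = √(0.11004 / 4.9) = 0.14986 m.

0.150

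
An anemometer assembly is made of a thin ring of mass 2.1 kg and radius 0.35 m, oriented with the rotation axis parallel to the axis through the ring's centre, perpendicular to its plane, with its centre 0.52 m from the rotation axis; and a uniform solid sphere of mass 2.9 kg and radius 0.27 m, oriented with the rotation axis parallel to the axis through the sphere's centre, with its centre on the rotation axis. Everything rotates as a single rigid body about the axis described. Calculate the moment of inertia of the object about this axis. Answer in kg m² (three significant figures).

Thin ring: I_cm = MR² = (2.1)(0.35)² = 0.25725 kg m²; centre at d = 0.52 m, so the parallel axis theorem gives I = 0.25725 + (2.1)(0.52)² = 0.82509 kg m².
Solid sphere: I_cm = (2/5)MR² = (2/5)(2.9)(0.27)² = 0.084564 kg m²; axis through the centre, so I = 0.084564 kg m².
Total I = 0.82509 + 0.084564 = 0.90965 kg m².

0.910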